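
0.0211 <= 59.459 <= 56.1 False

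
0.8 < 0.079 False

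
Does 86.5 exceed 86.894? No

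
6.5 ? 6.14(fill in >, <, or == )>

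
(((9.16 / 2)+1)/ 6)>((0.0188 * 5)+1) False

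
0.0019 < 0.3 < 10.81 True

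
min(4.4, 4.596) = 4.4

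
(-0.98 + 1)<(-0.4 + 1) True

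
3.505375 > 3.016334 True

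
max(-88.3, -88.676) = -88.3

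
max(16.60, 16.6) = 16.6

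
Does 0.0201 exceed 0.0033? Yes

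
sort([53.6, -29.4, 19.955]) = [-29.4, 19.955, 53.6]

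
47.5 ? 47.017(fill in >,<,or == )>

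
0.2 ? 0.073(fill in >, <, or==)>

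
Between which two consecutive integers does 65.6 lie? 65 and 66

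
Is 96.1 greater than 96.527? No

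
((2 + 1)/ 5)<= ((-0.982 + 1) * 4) False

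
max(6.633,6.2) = 6.633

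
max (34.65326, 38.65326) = 38.65326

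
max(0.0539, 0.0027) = 0.0539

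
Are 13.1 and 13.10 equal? Yes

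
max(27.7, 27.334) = 27.7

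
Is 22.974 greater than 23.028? No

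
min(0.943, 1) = 0.943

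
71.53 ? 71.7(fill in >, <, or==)<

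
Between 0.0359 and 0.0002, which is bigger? 0.0359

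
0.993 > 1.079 False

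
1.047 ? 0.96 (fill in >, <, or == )>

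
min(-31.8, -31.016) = -31.8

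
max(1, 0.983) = 1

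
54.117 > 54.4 False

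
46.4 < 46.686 True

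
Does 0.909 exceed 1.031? No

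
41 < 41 False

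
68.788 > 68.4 True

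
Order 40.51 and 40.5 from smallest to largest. 40.5,40.51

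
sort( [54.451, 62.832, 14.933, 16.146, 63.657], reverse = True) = [63.657, 62.832, 54.451, 16.146, 14.933]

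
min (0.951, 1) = 0.951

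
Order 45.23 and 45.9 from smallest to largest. 45.23, 45.9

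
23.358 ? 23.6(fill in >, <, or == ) <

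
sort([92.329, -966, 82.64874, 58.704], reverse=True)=[92.329, 82.64874, 58.704, -966]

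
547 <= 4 False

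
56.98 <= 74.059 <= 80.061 True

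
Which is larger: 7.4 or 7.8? 7.8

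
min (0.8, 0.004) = 0.004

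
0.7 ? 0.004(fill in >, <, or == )>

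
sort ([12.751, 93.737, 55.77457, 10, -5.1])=[-5.1, 10, 12.751, 55.77457, 93.737]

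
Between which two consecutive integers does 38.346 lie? 38 and 39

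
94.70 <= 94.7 True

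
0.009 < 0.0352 True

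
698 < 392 False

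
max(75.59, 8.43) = 75.59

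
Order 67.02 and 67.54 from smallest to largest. 67.02, 67.54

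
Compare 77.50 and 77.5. They are equal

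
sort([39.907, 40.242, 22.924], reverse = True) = [40.242, 39.907, 22.924]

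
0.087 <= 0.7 True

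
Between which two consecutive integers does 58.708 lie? 58 and 59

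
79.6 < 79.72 True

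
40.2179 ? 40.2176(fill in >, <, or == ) >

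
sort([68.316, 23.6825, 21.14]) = [21.14, 23.6825, 68.316]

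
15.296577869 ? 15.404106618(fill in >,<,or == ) <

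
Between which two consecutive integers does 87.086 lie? 87 and 88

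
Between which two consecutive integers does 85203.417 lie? 85203 and 85204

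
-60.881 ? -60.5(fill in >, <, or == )<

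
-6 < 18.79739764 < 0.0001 False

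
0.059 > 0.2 False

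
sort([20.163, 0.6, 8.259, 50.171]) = [0.6, 8.259, 20.163, 50.171]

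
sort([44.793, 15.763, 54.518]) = [15.763, 44.793, 54.518]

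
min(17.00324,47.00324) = 17.00324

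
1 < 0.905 False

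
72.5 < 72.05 False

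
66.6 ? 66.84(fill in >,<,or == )<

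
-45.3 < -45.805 False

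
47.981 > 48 False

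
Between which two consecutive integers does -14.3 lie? -15 and -14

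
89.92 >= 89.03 True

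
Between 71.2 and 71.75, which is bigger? 71.75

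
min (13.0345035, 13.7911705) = 13.0345035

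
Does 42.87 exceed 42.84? Yes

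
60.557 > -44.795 True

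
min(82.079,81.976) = 81.976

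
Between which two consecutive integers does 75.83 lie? 75 and 76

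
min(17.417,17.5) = 17.417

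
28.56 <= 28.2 False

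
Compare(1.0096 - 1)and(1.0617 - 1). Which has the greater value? (1.0617 - 1)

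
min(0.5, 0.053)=0.053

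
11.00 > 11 False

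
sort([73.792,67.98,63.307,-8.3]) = [-8.3,63.307,67.98,73.792]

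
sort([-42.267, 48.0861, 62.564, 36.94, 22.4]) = [-42.267, 22.4, 36.94, 48.0861, 62.564]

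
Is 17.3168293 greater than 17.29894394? Yes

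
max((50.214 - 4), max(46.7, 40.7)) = 46.7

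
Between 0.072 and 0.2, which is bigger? 0.2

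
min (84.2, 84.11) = 84.11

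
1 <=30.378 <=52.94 True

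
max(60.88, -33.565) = 60.88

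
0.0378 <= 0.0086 False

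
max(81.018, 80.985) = 81.018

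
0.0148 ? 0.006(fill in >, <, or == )>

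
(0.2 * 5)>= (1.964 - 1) True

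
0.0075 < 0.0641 True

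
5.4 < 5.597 True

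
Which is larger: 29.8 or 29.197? 29.8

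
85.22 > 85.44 False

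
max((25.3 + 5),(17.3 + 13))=30.3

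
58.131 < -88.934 False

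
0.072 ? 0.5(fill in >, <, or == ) <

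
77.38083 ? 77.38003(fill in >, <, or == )>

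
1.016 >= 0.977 True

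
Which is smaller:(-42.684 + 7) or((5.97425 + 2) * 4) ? (-42.684 + 7)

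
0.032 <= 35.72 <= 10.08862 False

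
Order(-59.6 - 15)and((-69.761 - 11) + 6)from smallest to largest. ((-69.761 - 11) + 6), (-59.6 - 15)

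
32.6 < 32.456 False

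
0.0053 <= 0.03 True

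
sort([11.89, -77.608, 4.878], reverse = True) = [11.89, 4.878, -77.608]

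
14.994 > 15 False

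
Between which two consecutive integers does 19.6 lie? 19 and 20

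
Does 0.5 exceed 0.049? Yes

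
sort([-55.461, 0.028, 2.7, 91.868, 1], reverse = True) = [91.868, 2.7, 1, 0.028, -55.461]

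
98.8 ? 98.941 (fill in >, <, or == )<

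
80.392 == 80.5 False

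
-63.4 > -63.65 True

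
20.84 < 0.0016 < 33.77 False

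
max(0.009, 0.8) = 0.8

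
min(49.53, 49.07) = 49.07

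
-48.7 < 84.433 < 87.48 True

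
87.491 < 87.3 False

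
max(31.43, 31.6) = 31.6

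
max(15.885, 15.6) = 15.885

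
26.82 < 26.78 False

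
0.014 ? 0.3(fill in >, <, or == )<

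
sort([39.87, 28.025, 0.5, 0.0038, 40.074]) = [0.0038, 0.5, 28.025, 39.87, 40.074]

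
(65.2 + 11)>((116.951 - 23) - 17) False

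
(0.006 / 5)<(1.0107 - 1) True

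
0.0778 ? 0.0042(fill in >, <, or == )>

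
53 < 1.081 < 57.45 False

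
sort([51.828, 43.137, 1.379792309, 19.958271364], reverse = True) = [51.828, 43.137, 19.958271364, 1.379792309]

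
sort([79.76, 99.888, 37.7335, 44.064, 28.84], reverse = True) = [99.888, 79.76, 44.064, 37.7335, 28.84]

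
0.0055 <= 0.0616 True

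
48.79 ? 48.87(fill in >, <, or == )<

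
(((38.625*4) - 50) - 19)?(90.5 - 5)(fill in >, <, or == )==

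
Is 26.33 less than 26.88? Yes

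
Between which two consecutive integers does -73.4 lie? -74 and -73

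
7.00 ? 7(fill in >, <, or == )==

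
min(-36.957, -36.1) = -36.957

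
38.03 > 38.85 False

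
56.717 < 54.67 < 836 False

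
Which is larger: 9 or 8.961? 9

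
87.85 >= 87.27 True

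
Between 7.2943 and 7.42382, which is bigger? 7.42382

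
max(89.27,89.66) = 89.66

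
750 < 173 False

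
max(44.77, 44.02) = 44.77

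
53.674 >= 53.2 True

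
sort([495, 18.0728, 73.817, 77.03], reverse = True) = [495, 77.03, 73.817, 18.0728]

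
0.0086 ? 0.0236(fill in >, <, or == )<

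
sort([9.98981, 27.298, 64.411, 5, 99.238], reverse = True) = [99.238, 64.411, 27.298, 9.98981, 5]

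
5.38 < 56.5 True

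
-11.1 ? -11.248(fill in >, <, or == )>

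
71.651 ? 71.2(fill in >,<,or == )>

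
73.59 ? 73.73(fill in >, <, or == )<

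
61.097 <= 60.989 False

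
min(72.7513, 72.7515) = 72.7513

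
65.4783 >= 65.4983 False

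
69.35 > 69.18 True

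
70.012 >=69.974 True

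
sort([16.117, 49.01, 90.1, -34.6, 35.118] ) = [-34.6, 16.117, 35.118, 49.01, 90.1]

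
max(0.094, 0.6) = 0.6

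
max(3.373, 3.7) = 3.7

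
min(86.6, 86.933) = 86.6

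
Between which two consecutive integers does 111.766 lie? 111 and 112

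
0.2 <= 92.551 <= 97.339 True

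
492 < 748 True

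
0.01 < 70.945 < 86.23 True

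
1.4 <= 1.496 True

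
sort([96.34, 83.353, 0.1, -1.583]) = [-1.583, 0.1, 83.353, 96.34]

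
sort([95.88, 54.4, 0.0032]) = [0.0032, 54.4, 95.88]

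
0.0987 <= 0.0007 False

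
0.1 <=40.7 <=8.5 False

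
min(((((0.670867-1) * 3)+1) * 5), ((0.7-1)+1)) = 0.063005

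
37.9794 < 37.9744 False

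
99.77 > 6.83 True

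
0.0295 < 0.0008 False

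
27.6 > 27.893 False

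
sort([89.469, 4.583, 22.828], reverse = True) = [89.469, 22.828, 4.583]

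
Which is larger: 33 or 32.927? 33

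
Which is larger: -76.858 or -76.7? -76.7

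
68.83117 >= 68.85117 False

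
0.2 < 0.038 False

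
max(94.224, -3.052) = 94.224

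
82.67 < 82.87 True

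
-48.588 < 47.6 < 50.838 True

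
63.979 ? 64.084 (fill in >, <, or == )<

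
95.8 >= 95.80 True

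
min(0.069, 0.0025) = 0.0025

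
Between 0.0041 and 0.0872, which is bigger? 0.0872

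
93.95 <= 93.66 False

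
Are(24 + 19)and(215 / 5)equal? Yes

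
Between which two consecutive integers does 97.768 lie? 97 and 98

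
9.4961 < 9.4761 False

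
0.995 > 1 False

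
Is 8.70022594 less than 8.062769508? No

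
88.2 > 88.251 False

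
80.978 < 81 True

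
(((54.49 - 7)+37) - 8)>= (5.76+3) True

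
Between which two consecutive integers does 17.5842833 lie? 17 and 18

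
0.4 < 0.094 False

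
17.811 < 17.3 False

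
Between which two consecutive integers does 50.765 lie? 50 and 51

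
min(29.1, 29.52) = 29.1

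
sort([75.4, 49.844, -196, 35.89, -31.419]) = [-196, -31.419, 35.89, 49.844, 75.4]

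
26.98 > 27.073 False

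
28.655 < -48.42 False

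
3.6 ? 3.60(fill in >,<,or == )==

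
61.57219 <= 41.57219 False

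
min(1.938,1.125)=1.125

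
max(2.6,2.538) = 2.6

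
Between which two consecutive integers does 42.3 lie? 42 and 43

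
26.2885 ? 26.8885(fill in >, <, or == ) <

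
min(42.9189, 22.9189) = 22.9189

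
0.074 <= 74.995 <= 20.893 False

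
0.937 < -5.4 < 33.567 False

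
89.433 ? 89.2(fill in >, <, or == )>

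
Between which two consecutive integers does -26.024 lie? -27 and -26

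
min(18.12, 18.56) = 18.12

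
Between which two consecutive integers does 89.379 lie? 89 and 90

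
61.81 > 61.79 True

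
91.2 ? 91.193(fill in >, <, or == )>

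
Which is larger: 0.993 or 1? 1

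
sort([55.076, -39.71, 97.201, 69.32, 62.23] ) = [-39.71, 55.076, 62.23, 69.32, 97.201]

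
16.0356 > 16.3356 False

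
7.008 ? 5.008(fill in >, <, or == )>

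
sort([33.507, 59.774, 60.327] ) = [33.507, 59.774, 60.327]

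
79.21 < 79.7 True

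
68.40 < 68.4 False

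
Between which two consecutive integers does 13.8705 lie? 13 and 14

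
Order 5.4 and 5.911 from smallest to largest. 5.4, 5.911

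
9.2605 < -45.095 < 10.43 False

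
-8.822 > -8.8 False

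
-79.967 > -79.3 False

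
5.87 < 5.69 False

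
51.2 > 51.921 False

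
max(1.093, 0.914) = 1.093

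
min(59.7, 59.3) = 59.3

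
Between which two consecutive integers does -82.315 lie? -83 and -82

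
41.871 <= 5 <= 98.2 False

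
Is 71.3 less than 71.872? Yes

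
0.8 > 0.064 True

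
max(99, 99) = 99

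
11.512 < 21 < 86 True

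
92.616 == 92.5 False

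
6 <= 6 True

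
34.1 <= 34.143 True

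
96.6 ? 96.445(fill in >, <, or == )>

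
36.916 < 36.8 False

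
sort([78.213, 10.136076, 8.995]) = [8.995, 10.136076, 78.213]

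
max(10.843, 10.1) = 10.843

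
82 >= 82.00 True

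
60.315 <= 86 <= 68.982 False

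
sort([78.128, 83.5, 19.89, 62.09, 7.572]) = [7.572, 19.89, 62.09, 78.128, 83.5]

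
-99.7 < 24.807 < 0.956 False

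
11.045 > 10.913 True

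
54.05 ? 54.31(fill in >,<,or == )<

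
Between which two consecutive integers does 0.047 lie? 0 and 1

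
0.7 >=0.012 True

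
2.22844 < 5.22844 True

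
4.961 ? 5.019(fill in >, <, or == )<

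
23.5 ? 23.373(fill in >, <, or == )>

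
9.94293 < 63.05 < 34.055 False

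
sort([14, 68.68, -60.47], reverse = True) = [68.68, 14, -60.47]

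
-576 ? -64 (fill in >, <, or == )<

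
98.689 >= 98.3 True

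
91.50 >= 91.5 True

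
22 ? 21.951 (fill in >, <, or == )>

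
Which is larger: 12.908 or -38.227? 12.908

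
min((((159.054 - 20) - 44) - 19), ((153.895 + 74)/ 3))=75.965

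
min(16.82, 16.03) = 16.03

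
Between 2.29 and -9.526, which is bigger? 2.29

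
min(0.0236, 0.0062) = 0.0062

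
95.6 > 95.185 True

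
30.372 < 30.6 True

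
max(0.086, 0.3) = 0.3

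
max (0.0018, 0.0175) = 0.0175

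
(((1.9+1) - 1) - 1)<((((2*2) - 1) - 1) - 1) True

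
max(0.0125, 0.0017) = 0.0125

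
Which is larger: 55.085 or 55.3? 55.3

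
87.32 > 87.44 False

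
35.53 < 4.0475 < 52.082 False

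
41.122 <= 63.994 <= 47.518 False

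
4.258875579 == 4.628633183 False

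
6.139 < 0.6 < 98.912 False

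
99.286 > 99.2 True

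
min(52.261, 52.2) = 52.2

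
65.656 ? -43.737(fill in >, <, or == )>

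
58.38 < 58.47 True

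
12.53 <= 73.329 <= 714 True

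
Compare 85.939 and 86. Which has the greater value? 86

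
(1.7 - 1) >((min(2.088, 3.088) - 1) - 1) True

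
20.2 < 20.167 False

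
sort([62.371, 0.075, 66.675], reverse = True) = [66.675, 62.371, 0.075]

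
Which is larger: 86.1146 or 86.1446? 86.1446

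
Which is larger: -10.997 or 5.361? 5.361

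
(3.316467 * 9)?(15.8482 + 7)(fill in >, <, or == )>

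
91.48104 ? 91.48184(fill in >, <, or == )<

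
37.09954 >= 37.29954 False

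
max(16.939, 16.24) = 16.939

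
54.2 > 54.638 False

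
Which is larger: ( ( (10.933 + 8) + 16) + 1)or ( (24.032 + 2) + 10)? ( (24.032 + 2) + 10)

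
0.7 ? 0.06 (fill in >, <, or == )>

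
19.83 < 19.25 False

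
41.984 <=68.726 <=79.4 True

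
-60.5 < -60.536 False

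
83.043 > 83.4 False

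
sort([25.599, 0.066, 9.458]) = [0.066, 9.458, 25.599]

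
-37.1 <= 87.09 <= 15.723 False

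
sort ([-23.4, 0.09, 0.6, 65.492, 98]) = [-23.4, 0.09, 0.6, 65.492, 98]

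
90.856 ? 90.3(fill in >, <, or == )>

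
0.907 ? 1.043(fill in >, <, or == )<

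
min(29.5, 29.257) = 29.257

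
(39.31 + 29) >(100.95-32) False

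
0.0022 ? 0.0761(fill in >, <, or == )<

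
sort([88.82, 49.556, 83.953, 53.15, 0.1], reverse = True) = [88.82, 83.953, 53.15, 49.556, 0.1]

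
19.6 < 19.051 False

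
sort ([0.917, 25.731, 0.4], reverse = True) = [25.731, 0.917, 0.4]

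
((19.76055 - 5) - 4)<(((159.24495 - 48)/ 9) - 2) False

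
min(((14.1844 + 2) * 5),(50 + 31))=80.922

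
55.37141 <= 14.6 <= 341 False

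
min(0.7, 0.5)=0.5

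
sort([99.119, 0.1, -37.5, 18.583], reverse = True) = [99.119, 18.583, 0.1, -37.5]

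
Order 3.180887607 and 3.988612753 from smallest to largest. 3.180887607,3.988612753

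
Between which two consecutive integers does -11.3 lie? -12 and -11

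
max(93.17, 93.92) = 93.92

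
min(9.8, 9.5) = 9.5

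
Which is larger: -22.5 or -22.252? -22.252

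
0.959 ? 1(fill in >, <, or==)<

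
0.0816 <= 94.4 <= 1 False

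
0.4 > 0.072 True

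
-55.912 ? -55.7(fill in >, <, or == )<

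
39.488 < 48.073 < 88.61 True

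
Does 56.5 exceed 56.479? Yes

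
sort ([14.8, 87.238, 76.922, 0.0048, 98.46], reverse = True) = [98.46, 87.238, 76.922, 14.8, 0.0048]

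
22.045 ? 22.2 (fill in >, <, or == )<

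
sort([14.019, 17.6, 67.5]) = [14.019, 17.6, 67.5]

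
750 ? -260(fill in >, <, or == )>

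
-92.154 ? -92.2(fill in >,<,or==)>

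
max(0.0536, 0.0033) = 0.0536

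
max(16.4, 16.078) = 16.4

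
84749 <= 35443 False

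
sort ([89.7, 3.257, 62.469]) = [3.257, 62.469, 89.7]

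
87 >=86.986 True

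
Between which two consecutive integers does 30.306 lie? 30 and 31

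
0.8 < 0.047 False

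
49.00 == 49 True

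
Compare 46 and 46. They are equal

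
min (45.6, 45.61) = 45.6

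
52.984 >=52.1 True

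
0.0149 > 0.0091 True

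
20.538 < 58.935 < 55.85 False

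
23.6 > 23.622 False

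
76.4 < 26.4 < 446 False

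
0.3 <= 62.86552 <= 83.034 True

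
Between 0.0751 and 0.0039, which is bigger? 0.0751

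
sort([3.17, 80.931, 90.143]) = [3.17, 80.931, 90.143]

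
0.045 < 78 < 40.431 False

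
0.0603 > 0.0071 True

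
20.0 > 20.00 False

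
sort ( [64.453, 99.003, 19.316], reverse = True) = [99.003, 64.453, 19.316]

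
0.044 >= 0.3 False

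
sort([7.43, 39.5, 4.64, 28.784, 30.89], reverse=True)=[39.5, 30.89, 28.784, 7.43, 4.64]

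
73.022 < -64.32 False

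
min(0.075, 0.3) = 0.075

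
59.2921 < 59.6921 True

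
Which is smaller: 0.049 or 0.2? 0.049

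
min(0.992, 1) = 0.992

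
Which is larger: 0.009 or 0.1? 0.1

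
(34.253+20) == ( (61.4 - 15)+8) False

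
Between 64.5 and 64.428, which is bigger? 64.5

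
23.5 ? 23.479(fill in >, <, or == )>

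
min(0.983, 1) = 0.983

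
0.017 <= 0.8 True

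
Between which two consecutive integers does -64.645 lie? -65 and -64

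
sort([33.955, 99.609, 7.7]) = [7.7, 33.955, 99.609]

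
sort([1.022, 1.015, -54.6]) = [-54.6, 1.015, 1.022]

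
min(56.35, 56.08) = 56.08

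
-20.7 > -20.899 True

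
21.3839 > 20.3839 True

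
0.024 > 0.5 False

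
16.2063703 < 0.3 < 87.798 False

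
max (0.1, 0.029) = 0.1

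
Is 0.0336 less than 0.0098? No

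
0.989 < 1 True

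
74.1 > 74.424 False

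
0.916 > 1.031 False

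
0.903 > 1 False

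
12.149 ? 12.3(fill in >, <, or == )<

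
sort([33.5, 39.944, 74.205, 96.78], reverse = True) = [96.78, 74.205, 39.944, 33.5]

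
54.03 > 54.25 False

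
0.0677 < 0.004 False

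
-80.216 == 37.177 False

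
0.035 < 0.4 True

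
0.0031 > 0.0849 False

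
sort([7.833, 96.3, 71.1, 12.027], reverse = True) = [96.3, 71.1, 12.027, 7.833]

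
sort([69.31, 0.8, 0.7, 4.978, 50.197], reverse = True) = [69.31, 50.197, 4.978, 0.8, 0.7]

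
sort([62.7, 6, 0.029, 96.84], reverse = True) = [96.84, 62.7, 6, 0.029]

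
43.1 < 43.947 True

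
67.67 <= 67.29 False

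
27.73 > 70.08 False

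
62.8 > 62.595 True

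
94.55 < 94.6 True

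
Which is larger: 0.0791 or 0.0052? 0.0791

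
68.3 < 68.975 True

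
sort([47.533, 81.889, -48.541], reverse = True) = [81.889, 47.533, -48.541]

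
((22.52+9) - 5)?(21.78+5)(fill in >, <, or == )<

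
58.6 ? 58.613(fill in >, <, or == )<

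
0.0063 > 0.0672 False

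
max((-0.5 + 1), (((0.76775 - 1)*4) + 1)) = 0.5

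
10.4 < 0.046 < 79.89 False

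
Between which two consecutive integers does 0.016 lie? 0 and 1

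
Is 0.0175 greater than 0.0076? Yes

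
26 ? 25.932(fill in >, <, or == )>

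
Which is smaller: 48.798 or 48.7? 48.7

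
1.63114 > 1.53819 True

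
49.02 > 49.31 False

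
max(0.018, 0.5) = 0.5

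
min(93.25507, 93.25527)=93.25507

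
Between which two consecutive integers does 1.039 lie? 1 and 2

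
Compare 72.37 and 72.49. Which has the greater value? 72.49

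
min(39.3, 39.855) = 39.3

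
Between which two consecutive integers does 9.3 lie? 9 and 10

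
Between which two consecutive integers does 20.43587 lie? 20 and 21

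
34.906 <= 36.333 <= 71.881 True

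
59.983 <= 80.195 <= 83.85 True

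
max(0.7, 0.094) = 0.7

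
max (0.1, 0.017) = 0.1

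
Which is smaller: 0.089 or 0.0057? 0.0057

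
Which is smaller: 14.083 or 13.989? 13.989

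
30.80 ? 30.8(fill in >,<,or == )==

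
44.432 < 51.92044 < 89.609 True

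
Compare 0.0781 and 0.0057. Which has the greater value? 0.0781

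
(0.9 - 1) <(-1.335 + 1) False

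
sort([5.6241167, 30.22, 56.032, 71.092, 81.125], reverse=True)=[81.125, 71.092, 56.032, 30.22, 5.6241167]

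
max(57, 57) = 57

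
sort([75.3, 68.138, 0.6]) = [0.6, 68.138, 75.3]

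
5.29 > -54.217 True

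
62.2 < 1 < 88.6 False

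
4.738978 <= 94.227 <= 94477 True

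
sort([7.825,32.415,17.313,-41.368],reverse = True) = [32.415,17.313,7.825,-41.368]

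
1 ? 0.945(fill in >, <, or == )>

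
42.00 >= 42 True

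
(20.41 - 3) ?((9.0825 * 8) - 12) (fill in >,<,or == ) <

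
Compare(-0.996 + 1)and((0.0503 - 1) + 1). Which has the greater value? ((0.0503 - 1) + 1)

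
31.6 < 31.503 False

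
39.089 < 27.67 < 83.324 False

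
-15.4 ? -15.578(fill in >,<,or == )>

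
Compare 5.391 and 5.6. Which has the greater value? 5.6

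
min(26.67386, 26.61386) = 26.61386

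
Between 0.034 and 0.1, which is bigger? 0.1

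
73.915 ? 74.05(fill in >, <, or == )<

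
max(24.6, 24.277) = 24.6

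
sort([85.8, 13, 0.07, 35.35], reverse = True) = [85.8, 35.35, 13, 0.07]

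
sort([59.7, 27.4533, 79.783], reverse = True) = [79.783, 59.7, 27.4533]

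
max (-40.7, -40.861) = -40.7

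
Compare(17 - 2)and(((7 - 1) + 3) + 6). They are equal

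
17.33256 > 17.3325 True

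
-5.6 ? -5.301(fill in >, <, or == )<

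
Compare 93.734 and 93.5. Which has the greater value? 93.734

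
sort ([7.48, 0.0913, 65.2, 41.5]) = [0.0913, 7.48, 41.5, 65.2]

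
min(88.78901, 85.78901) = 85.78901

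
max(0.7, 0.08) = 0.7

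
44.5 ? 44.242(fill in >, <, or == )>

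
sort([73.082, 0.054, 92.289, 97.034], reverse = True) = [97.034, 92.289, 73.082, 0.054]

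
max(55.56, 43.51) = 55.56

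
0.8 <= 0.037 False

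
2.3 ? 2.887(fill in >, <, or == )<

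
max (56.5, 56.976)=56.976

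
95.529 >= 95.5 True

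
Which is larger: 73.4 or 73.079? 73.4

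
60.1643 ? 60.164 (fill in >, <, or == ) >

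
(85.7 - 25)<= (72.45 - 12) False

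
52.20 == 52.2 True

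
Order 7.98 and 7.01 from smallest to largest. 7.01, 7.98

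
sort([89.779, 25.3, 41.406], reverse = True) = [89.779, 41.406, 25.3]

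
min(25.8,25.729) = 25.729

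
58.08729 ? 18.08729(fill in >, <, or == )>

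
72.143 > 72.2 False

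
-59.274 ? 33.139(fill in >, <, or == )<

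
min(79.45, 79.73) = 79.45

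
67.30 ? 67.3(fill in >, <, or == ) ==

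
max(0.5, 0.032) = 0.5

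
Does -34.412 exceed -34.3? No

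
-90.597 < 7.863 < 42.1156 True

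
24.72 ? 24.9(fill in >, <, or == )<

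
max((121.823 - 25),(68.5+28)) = 96.823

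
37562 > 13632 True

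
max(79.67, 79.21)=79.67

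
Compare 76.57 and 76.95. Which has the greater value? 76.95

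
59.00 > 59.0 False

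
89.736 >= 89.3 True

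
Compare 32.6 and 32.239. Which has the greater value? 32.6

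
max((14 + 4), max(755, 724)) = 755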